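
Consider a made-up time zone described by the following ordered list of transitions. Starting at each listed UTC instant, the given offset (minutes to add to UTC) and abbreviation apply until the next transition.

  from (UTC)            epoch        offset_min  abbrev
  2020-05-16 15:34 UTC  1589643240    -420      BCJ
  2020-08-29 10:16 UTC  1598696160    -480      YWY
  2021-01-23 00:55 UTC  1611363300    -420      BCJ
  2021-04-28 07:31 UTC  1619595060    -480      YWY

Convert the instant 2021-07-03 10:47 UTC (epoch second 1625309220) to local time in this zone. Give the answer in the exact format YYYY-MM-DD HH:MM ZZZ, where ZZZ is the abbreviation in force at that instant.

2021-07-03 02:47 YWY

Query: 2021-07-03 10:47 UTC
Rule 4/4 (YWY, -08:00): 2021-04-28 07:31 UTC ≤ query < +∞
10·60 + 47 - 480 = 167 min
167 = 0·1440 + 167; 167 = 2·60 + 47 → 02:47, same day
→ 2021-07-03 02:47 YWY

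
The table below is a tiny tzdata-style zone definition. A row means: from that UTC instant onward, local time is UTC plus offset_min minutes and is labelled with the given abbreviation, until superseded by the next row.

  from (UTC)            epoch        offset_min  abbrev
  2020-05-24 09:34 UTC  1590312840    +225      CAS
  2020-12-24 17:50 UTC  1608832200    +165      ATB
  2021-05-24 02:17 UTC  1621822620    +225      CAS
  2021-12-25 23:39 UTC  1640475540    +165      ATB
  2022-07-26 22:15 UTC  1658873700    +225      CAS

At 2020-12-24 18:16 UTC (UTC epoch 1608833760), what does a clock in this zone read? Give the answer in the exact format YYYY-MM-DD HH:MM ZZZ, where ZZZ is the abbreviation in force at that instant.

Query: 2020-12-24 18:16 UTC
Rule 2/5 (ATB, +02:45): 2020-12-24 17:50 UTC ≤ query < 2021-05-24 02:17 UTC
18·60 + 16 + 165 = 1261 min
1261 = 0·1440 + 1261; 1261 = 21·60 + 1 → 21:01, same day
→ 2020-12-24 21:01 ATB

2020-12-24 21:01 ATB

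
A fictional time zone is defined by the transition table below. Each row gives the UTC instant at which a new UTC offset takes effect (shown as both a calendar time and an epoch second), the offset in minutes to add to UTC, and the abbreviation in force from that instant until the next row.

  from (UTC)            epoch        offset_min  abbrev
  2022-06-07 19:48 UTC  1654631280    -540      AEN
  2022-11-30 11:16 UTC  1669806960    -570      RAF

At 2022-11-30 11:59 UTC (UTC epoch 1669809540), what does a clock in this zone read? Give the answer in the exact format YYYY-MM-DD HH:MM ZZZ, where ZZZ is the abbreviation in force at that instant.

2022-11-30 02:29 RAF

Query: 2022-11-30 11:59 UTC
Rule 2/2 (RAF, -09:30): 2022-11-30 11:16 UTC ≤ query < +∞
11·60 + 59 - 570 = 149 min
149 = 0·1440 + 149; 149 = 2·60 + 29 → 02:29, same day
→ 2022-11-30 02:29 RAF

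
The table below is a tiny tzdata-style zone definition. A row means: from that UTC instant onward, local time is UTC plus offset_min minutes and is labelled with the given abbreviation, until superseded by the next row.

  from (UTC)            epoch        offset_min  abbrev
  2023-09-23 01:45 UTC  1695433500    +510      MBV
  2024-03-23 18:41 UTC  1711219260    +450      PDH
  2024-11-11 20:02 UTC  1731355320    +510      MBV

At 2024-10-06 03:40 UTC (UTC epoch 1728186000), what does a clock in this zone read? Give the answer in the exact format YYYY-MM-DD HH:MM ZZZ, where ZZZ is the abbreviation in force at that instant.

2024-10-06 11:10 PDH

Query: 2024-10-06 03:40 UTC
Rule 2/3 (PDH, +07:30): 2024-03-23 18:41 UTC ≤ query < 2024-11-11 20:02 UTC
3·60 + 40 + 450 = 670 min
670 = 0·1440 + 670; 670 = 11·60 + 10 → 11:10, same day
→ 2024-10-06 11:10 PDH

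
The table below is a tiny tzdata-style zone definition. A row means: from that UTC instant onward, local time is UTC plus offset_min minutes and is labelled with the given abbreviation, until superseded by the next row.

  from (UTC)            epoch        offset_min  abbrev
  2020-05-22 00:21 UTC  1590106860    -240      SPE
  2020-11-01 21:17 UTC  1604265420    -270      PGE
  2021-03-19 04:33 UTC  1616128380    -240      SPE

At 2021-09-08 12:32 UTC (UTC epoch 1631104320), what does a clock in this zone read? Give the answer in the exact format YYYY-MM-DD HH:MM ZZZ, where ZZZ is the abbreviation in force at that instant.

2021-09-08 08:32 SPE

Query: 2021-09-08 12:32 UTC
Rule 3/3 (SPE, -04:00): 2021-03-19 04:33 UTC ≤ query < +∞
12·60 + 32 - 240 = 512 min
512 = 0·1440 + 512; 512 = 8·60 + 32 → 08:32, same day
→ 2021-09-08 08:32 SPE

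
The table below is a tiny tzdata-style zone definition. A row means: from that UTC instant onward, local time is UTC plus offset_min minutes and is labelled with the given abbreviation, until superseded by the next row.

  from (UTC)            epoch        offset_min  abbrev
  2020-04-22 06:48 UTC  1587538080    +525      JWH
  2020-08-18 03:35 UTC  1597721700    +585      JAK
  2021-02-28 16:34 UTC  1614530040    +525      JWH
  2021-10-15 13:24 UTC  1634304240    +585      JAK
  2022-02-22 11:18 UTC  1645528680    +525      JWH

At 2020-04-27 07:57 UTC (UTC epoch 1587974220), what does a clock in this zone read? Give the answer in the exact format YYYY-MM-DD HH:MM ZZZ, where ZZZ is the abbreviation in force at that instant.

Query: 2020-04-27 07:57 UTC
Rule 1/5 (JWH, +08:45): 2020-04-22 06:48 UTC ≤ query < 2020-08-18 03:35 UTC
7·60 + 57 + 525 = 1002 min
1002 = 0·1440 + 1002; 1002 = 16·60 + 42 → 16:42, same day
→ 2020-04-27 16:42 JWH

2020-04-27 16:42 JWH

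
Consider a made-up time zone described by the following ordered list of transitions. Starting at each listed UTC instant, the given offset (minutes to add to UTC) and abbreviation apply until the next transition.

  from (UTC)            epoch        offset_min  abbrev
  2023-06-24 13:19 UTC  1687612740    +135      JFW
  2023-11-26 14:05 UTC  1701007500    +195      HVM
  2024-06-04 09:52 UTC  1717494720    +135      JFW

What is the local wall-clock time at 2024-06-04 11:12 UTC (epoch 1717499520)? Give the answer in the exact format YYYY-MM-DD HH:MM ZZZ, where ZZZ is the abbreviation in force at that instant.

2024-06-04 13:27 JFW

Query: 2024-06-04 11:12 UTC
Rule 3/3 (JFW, +02:15): 2024-06-04 09:52 UTC ≤ query < +∞
11·60 + 12 + 135 = 807 min
807 = 0·1440 + 807; 807 = 13·60 + 27 → 13:27, same day
→ 2024-06-04 13:27 JFW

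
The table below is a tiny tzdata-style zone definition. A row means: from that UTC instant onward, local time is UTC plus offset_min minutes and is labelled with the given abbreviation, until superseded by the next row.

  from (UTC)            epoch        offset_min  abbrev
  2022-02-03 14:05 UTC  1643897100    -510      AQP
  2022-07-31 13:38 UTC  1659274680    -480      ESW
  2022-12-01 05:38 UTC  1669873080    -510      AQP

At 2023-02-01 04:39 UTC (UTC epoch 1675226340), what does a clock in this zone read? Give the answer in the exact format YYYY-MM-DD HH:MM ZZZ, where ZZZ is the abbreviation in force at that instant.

Query: 2023-02-01 04:39 UTC
Rule 3/3 (AQP, -08:30): 2022-12-01 05:38 UTC ≤ query < +∞
4·60 + 39 - 510 = -231 min
-231 = -1·1440 + 1209; 1209 = 20·60 + 9 → 20:09, 2023-02-01 - 1 day = 2023-01-31
→ 2023-01-31 20:09 AQP

2023-01-31 20:09 AQP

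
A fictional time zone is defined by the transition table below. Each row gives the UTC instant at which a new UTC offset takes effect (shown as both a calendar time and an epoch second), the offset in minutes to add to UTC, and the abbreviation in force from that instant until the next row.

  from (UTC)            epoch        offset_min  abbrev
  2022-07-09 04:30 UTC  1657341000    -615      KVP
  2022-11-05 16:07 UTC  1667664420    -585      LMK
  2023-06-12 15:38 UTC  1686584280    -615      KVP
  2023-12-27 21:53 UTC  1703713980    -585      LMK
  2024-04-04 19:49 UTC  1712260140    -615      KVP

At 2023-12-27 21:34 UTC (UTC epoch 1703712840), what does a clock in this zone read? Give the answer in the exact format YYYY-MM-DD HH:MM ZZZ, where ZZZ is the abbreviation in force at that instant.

2023-12-27 11:19 KVP

Query: 2023-12-27 21:34 UTC
Rule 3/5 (KVP, -10:15): 2023-06-12 15:38 UTC ≤ query < 2023-12-27 21:53 UTC
21·60 + 34 - 615 = 679 min
679 = 0·1440 + 679; 679 = 11·60 + 19 → 11:19, same day
→ 2023-12-27 11:19 KVP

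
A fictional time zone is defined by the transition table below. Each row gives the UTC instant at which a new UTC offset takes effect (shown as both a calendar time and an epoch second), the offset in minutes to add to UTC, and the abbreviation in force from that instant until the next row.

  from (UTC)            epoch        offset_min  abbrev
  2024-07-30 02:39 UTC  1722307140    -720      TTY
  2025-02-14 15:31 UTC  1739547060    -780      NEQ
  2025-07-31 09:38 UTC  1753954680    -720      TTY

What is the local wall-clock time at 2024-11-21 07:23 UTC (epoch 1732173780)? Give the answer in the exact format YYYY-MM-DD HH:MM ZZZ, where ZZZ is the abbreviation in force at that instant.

2024-11-20 19:23 TTY

Query: 2024-11-21 07:23 UTC
Rule 1/3 (TTY, -12:00): 2024-07-30 02:39 UTC ≤ query < 2025-02-14 15:31 UTC
7·60 + 23 - 720 = -277 min
-277 = -1·1440 + 1163; 1163 = 19·60 + 23 → 19:23, 2024-11-21 - 1 day = 2024-11-20
→ 2024-11-20 19:23 TTY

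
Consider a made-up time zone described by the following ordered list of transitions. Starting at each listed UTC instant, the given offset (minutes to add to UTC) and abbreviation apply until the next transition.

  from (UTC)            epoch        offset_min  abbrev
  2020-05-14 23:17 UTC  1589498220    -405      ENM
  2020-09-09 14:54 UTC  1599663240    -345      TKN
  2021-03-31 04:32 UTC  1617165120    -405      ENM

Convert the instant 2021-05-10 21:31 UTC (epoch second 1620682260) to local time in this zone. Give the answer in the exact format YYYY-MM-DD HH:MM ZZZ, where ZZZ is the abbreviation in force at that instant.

Query: 2021-05-10 21:31 UTC
Rule 3/3 (ENM, -06:45): 2021-03-31 04:32 UTC ≤ query < +∞
21·60 + 31 - 405 = 886 min
886 = 0·1440 + 886; 886 = 14·60 + 46 → 14:46, same day
→ 2021-05-10 14:46 ENM

2021-05-10 14:46 ENM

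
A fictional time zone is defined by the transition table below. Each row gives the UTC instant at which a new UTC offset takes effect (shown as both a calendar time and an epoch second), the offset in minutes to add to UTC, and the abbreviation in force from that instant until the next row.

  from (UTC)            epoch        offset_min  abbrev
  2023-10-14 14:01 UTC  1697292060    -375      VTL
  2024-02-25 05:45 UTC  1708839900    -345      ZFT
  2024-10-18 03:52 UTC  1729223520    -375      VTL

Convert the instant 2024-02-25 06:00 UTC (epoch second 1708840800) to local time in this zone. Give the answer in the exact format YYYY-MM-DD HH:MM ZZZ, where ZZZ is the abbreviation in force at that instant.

2024-02-25 00:15 ZFT

Query: 2024-02-25 06:00 UTC
Rule 2/3 (ZFT, -05:45): 2024-02-25 05:45 UTC ≤ query < 2024-10-18 03:52 UTC
6·60 + 0 - 345 = 15 min
15 = 0·1440 + 15; 15 = 0·60 + 15 → 00:15, same day
→ 2024-02-25 00:15 ZFT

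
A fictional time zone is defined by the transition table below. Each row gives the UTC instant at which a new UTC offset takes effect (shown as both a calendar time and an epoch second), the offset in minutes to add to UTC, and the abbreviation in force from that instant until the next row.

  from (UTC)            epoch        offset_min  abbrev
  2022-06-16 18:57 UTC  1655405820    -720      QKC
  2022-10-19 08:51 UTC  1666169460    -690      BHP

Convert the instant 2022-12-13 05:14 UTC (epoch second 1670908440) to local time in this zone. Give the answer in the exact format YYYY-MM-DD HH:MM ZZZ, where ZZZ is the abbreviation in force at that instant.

2022-12-12 17:44 BHP

Query: 2022-12-13 05:14 UTC
Rule 2/2 (BHP, -11:30): 2022-10-19 08:51 UTC ≤ query < +∞
5·60 + 14 - 690 = -376 min
-376 = -1·1440 + 1064; 1064 = 17·60 + 44 → 17:44, 2022-12-13 - 1 day = 2022-12-12
→ 2022-12-12 17:44 BHP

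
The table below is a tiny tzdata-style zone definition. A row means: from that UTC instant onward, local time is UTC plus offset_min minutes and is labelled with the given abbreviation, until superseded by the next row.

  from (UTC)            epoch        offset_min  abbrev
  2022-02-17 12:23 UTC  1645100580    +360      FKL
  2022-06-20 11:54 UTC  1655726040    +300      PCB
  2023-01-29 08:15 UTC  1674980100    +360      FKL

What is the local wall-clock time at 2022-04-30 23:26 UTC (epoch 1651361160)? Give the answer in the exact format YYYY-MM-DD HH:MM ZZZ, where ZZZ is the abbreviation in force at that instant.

2022-05-01 05:26 FKL

Query: 2022-04-30 23:26 UTC
Rule 1/3 (FKL, +06:00): 2022-02-17 12:23 UTC ≤ query < 2022-06-20 11:54 UTC
23·60 + 26 + 360 = 1766 min
1766 = 1·1440 + 326; 326 = 5·60 + 26 → 05:26, 2022-04-30 + 1 day = 2022-05-01
→ 2022-05-01 05:26 FKL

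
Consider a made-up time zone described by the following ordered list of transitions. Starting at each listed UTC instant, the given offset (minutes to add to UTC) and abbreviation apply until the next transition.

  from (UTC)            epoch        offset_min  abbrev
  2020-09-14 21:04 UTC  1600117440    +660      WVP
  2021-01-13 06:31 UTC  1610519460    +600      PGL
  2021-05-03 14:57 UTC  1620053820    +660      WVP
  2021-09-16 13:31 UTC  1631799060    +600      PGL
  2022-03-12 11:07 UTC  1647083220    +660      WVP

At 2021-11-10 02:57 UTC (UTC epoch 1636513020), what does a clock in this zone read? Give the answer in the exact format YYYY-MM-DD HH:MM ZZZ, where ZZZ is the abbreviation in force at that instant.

2021-11-10 12:57 PGL

Query: 2021-11-10 02:57 UTC
Rule 4/5 (PGL, +10:00): 2021-09-16 13:31 UTC ≤ query < 2022-03-12 11:07 UTC
2·60 + 57 + 600 = 777 min
777 = 0·1440 + 777; 777 = 12·60 + 57 → 12:57, same day
→ 2021-11-10 12:57 PGL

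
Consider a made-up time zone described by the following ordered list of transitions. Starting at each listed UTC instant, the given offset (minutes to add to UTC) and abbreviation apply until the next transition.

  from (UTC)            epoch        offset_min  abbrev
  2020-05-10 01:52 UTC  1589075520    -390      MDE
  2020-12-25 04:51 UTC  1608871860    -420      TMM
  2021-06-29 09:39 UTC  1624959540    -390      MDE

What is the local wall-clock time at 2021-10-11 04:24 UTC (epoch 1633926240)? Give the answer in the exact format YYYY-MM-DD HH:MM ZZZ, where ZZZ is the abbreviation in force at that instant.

2021-10-10 21:54 MDE

Query: 2021-10-11 04:24 UTC
Rule 3/3 (MDE, -06:30): 2021-06-29 09:39 UTC ≤ query < +∞
4·60 + 24 - 390 = -126 min
-126 = -1·1440 + 1314; 1314 = 21·60 + 54 → 21:54, 2021-10-11 - 1 day = 2021-10-10
→ 2021-10-10 21:54 MDE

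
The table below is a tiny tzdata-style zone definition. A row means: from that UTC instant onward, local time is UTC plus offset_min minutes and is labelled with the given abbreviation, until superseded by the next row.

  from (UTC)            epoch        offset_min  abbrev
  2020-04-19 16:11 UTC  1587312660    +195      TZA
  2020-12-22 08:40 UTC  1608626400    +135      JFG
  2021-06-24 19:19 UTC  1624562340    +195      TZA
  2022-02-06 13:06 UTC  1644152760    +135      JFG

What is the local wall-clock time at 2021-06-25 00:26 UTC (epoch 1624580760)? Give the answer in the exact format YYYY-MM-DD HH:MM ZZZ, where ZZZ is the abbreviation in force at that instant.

2021-06-25 03:41 TZA

Query: 2021-06-25 00:26 UTC
Rule 3/4 (TZA, +03:15): 2021-06-24 19:19 UTC ≤ query < 2022-02-06 13:06 UTC
0·60 + 26 + 195 = 221 min
221 = 0·1440 + 221; 221 = 3·60 + 41 → 03:41, same day
→ 2021-06-25 03:41 TZA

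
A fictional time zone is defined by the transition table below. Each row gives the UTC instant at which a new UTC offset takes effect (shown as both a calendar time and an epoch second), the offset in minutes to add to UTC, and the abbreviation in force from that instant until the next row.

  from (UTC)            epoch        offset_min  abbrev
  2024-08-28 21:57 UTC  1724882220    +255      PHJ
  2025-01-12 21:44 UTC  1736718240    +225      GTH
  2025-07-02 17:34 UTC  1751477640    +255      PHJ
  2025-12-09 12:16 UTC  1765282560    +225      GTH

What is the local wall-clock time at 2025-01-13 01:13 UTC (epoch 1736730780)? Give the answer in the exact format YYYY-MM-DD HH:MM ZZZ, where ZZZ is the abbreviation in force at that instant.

Query: 2025-01-13 01:13 UTC
Rule 2/4 (GTH, +03:45): 2025-01-12 21:44 UTC ≤ query < 2025-07-02 17:34 UTC
1·60 + 13 + 225 = 298 min
298 = 0·1440 + 298; 298 = 4·60 + 58 → 04:58, same day
→ 2025-01-13 04:58 GTH

2025-01-13 04:58 GTH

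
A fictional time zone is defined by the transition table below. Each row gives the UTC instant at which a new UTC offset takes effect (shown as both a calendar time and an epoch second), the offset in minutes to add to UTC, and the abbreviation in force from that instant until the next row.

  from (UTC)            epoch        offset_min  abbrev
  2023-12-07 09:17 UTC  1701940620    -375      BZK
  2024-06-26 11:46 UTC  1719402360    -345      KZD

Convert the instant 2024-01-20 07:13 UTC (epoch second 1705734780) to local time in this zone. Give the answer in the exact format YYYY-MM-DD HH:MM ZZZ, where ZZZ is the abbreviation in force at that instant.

2024-01-20 00:58 BZK

Query: 2024-01-20 07:13 UTC
Rule 1/2 (BZK, -06:15): 2023-12-07 09:17 UTC ≤ query < 2024-06-26 11:46 UTC
7·60 + 13 - 375 = 58 min
58 = 0·1440 + 58; 58 = 0·60 + 58 → 00:58, same day
→ 2024-01-20 00:58 BZK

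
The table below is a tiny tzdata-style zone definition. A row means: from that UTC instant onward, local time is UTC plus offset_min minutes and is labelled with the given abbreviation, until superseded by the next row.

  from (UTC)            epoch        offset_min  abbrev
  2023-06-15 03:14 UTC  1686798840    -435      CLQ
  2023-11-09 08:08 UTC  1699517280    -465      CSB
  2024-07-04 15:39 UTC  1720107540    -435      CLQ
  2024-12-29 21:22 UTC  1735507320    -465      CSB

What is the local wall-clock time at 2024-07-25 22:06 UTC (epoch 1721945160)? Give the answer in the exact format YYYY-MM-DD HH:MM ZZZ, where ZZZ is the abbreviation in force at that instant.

Query: 2024-07-25 22:06 UTC
Rule 3/4 (CLQ, -07:15): 2024-07-04 15:39 UTC ≤ query < 2024-12-29 21:22 UTC
22·60 + 6 - 435 = 891 min
891 = 0·1440 + 891; 891 = 14·60 + 51 → 14:51, same day
→ 2024-07-25 14:51 CLQ

2024-07-25 14:51 CLQ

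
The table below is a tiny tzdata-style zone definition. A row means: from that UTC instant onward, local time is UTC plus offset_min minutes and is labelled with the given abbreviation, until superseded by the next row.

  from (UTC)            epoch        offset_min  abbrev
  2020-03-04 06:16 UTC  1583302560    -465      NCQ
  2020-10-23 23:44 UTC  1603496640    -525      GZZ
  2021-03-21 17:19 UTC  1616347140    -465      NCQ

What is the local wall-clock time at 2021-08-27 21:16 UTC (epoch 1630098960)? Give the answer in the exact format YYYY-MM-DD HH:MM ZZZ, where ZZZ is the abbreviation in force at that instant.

2021-08-27 13:31 NCQ

Query: 2021-08-27 21:16 UTC
Rule 3/3 (NCQ, -07:45): 2021-03-21 17:19 UTC ≤ query < +∞
21·60 + 16 - 465 = 811 min
811 = 0·1440 + 811; 811 = 13·60 + 31 → 13:31, same day
→ 2021-08-27 13:31 NCQ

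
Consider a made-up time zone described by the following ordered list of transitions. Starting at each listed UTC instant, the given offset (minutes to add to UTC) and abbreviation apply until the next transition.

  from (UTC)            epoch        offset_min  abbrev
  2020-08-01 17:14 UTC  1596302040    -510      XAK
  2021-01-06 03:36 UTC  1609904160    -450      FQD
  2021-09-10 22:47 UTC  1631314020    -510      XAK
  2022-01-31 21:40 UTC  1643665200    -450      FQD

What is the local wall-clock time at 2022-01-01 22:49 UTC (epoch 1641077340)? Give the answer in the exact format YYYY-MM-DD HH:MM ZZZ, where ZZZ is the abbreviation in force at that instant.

Query: 2022-01-01 22:49 UTC
Rule 3/4 (XAK, -08:30): 2021-09-10 22:47 UTC ≤ query < 2022-01-31 21:40 UTC
22·60 + 49 - 510 = 859 min
859 = 0·1440 + 859; 859 = 14·60 + 19 → 14:19, same day
→ 2022-01-01 14:19 XAK

2022-01-01 14:19 XAK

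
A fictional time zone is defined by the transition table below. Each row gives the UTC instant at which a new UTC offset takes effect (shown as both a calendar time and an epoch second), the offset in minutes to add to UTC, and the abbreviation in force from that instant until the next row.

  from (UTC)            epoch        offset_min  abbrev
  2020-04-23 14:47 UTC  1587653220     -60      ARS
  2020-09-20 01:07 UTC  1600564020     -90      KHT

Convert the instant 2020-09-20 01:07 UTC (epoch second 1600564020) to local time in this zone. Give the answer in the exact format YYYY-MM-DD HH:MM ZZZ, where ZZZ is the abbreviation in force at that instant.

2020-09-19 23:37 KHT

Query: 2020-09-20 01:07 UTC
Rule 2/2 (KHT, -01:30): 2020-09-20 01:07 UTC ≤ query < +∞
1·60 + 7 - 90 = -23 min
-23 = -1·1440 + 1417; 1417 = 23·60 + 37 → 23:37, 2020-09-20 - 1 day = 2020-09-19
→ 2020-09-19 23:37 KHT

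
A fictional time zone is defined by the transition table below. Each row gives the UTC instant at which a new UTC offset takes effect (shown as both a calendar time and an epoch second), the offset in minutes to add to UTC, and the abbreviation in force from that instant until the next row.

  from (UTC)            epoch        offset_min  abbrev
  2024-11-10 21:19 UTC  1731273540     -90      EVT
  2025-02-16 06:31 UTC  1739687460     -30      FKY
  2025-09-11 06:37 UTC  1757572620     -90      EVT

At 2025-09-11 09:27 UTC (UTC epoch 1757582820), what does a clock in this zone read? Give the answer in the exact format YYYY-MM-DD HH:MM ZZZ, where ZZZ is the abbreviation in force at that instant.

2025-09-11 07:57 EVT

Query: 2025-09-11 09:27 UTC
Rule 3/3 (EVT, -01:30): 2025-09-11 06:37 UTC ≤ query < +∞
9·60 + 27 - 90 = 477 min
477 = 0·1440 + 477; 477 = 7·60 + 57 → 07:57, same day
→ 2025-09-11 07:57 EVT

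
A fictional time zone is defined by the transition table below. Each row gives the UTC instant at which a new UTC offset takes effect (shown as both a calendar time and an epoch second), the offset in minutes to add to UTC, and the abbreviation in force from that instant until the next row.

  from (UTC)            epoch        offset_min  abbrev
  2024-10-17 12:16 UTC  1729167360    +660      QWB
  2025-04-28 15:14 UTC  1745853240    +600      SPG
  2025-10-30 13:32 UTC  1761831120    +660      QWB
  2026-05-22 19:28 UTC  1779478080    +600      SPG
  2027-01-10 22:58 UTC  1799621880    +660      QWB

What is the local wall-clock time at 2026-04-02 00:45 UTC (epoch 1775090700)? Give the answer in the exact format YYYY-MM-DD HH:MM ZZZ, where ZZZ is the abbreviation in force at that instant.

2026-04-02 11:45 QWB

Query: 2026-04-02 00:45 UTC
Rule 3/5 (QWB, +11:00): 2025-10-30 13:32 UTC ≤ query < 2026-05-22 19:28 UTC
0·60 + 45 + 660 = 705 min
705 = 0·1440 + 705; 705 = 11·60 + 45 → 11:45, same day
→ 2026-04-02 11:45 QWB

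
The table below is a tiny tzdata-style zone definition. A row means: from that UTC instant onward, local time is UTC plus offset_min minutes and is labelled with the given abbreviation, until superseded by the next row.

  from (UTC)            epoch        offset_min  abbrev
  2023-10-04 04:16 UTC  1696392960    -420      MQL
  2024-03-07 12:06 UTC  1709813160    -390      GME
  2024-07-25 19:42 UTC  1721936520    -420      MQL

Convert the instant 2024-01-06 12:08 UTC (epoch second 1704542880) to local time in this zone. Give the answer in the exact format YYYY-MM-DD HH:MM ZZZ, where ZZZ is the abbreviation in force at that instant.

2024-01-06 05:08 MQL

Query: 2024-01-06 12:08 UTC
Rule 1/3 (MQL, -07:00): 2023-10-04 04:16 UTC ≤ query < 2024-03-07 12:06 UTC
12·60 + 8 - 420 = 308 min
308 = 0·1440 + 308; 308 = 5·60 + 8 → 05:08, same day
→ 2024-01-06 05:08 MQL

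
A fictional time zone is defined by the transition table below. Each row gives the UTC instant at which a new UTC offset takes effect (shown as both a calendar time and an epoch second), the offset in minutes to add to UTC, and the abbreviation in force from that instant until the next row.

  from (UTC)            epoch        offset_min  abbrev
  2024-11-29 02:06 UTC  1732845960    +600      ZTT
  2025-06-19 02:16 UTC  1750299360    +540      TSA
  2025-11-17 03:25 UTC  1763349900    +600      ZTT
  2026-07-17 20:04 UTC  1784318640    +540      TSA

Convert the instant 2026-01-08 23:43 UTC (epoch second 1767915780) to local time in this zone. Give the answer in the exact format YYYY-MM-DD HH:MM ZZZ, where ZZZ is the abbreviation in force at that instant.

2026-01-09 09:43 ZTT

Query: 2026-01-08 23:43 UTC
Rule 3/4 (ZTT, +10:00): 2025-11-17 03:25 UTC ≤ query < 2026-07-17 20:04 UTC
23·60 + 43 + 600 = 2023 min
2023 = 1·1440 + 583; 583 = 9·60 + 43 → 09:43, 2026-01-08 + 1 day = 2026-01-09
→ 2026-01-09 09:43 ZTT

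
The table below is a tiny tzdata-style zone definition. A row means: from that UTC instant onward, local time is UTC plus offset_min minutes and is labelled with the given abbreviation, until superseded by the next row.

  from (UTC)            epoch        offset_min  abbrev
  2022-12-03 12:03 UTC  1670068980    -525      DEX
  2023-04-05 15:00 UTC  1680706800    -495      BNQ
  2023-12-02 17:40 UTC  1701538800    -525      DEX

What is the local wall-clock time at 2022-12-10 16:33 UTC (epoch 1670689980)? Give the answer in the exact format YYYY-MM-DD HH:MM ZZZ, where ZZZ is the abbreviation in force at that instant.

Query: 2022-12-10 16:33 UTC
Rule 1/3 (DEX, -08:45): 2022-12-03 12:03 UTC ≤ query < 2023-04-05 15:00 UTC
16·60 + 33 - 525 = 468 min
468 = 0·1440 + 468; 468 = 7·60 + 48 → 07:48, same day
→ 2022-12-10 07:48 DEX

2022-12-10 07:48 DEX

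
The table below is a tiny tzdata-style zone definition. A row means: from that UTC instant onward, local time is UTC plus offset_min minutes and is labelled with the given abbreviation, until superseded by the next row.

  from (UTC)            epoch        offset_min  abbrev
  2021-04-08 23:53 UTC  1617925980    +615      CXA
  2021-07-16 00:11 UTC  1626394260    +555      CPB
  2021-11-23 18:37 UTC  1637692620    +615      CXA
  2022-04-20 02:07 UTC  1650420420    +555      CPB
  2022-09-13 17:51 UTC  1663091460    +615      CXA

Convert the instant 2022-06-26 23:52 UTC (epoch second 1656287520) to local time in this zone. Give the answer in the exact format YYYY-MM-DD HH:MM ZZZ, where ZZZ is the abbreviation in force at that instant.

2022-06-27 09:07 CPB

Query: 2022-06-26 23:52 UTC
Rule 4/5 (CPB, +09:15): 2022-04-20 02:07 UTC ≤ query < 2022-09-13 17:51 UTC
23·60 + 52 + 555 = 1987 min
1987 = 1·1440 + 547; 547 = 9·60 + 7 → 09:07, 2022-06-26 + 1 day = 2022-06-27
→ 2022-06-27 09:07 CPB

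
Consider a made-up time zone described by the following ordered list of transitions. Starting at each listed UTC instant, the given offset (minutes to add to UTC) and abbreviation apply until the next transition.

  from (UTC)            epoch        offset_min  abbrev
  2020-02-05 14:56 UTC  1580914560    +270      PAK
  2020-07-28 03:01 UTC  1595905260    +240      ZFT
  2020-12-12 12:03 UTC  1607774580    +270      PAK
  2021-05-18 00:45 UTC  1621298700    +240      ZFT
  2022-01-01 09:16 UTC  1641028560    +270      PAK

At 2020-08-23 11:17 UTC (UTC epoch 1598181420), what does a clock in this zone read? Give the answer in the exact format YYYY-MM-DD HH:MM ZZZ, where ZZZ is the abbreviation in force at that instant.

Query: 2020-08-23 11:17 UTC
Rule 2/5 (ZFT, +04:00): 2020-07-28 03:01 UTC ≤ query < 2020-12-12 12:03 UTC
11·60 + 17 + 240 = 917 min
917 = 0·1440 + 917; 917 = 15·60 + 17 → 15:17, same day
→ 2020-08-23 15:17 ZFT

2020-08-23 15:17 ZFT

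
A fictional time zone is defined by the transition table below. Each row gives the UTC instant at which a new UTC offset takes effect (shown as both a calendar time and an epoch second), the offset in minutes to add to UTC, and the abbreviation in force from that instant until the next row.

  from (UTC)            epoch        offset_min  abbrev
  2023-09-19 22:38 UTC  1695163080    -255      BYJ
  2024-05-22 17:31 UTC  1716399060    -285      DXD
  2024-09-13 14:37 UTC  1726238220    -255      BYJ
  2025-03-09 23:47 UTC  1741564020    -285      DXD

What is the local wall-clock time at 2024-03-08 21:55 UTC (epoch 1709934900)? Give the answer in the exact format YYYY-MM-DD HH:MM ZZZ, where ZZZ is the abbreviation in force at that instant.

Query: 2024-03-08 21:55 UTC
Rule 1/4 (BYJ, -04:15): 2023-09-19 22:38 UTC ≤ query < 2024-05-22 17:31 UTC
21·60 + 55 - 255 = 1060 min
1060 = 0·1440 + 1060; 1060 = 17·60 + 40 → 17:40, same day
→ 2024-03-08 17:40 BYJ

2024-03-08 17:40 BYJ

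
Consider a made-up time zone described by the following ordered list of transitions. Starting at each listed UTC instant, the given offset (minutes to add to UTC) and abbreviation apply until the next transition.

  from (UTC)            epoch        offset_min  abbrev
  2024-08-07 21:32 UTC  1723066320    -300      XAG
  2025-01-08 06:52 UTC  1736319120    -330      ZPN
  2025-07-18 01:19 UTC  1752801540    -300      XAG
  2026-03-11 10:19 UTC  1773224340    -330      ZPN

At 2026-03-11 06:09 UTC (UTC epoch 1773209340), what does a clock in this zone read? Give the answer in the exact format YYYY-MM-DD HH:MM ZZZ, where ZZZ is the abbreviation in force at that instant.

Query: 2026-03-11 06:09 UTC
Rule 3/4 (XAG, -05:00): 2025-07-18 01:19 UTC ≤ query < 2026-03-11 10:19 UTC
6·60 + 9 - 300 = 69 min
69 = 0·1440 + 69; 69 = 1·60 + 9 → 01:09, same day
→ 2026-03-11 01:09 XAG

2026-03-11 01:09 XAG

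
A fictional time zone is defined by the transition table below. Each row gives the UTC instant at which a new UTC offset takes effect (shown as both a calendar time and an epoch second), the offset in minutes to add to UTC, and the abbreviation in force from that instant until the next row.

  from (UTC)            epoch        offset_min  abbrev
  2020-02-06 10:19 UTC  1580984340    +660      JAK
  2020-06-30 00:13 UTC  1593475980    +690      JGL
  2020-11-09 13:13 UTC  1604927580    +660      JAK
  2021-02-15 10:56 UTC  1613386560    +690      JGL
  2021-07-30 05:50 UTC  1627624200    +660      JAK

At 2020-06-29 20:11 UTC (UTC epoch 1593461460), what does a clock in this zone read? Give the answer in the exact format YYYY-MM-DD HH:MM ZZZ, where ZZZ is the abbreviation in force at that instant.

Query: 2020-06-29 20:11 UTC
Rule 1/5 (JAK, +11:00): 2020-02-06 10:19 UTC ≤ query < 2020-06-30 00:13 UTC
20·60 + 11 + 660 = 1871 min
1871 = 1·1440 + 431; 431 = 7·60 + 11 → 07:11, 2020-06-29 + 1 day = 2020-06-30
→ 2020-06-30 07:11 JAK

2020-06-30 07:11 JAK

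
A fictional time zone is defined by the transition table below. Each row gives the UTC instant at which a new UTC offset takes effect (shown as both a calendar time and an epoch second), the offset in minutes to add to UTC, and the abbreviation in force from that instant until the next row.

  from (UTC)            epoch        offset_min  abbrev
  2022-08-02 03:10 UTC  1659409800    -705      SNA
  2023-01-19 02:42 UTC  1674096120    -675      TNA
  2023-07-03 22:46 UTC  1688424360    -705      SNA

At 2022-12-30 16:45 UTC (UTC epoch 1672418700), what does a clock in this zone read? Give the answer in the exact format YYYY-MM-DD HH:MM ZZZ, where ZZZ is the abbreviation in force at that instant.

2022-12-30 05:00 SNA

Query: 2022-12-30 16:45 UTC
Rule 1/3 (SNA, -11:45): 2022-08-02 03:10 UTC ≤ query < 2023-01-19 02:42 UTC
16·60 + 45 - 705 = 300 min
300 = 0·1440 + 300; 300 = 5·60 + 0 → 05:00, same day
→ 2022-12-30 05:00 SNA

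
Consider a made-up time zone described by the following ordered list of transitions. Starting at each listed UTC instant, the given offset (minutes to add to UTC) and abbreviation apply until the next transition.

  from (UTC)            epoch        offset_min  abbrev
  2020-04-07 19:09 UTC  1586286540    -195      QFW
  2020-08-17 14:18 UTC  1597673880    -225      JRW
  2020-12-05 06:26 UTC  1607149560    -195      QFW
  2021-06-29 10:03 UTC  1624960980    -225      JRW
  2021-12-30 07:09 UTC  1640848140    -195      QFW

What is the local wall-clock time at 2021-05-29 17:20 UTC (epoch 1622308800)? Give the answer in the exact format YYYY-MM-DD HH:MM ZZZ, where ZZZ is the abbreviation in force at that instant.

Query: 2021-05-29 17:20 UTC
Rule 3/5 (QFW, -03:15): 2020-12-05 06:26 UTC ≤ query < 2021-06-29 10:03 UTC
17·60 + 20 - 195 = 845 min
845 = 0·1440 + 845; 845 = 14·60 + 5 → 14:05, same day
→ 2021-05-29 14:05 QFW

2021-05-29 14:05 QFW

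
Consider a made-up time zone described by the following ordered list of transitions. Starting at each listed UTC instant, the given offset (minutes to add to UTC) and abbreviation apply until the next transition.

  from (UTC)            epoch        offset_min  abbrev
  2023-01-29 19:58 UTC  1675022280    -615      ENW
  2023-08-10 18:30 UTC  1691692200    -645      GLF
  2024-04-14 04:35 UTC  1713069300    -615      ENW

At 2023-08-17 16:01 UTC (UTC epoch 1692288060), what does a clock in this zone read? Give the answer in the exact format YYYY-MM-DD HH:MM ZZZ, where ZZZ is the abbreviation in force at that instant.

Query: 2023-08-17 16:01 UTC
Rule 2/3 (GLF, -10:45): 2023-08-10 18:30 UTC ≤ query < 2024-04-14 04:35 UTC
16·60 + 1 - 645 = 316 min
316 = 0·1440 + 316; 316 = 5·60 + 16 → 05:16, same day
→ 2023-08-17 05:16 GLF

2023-08-17 05:16 GLF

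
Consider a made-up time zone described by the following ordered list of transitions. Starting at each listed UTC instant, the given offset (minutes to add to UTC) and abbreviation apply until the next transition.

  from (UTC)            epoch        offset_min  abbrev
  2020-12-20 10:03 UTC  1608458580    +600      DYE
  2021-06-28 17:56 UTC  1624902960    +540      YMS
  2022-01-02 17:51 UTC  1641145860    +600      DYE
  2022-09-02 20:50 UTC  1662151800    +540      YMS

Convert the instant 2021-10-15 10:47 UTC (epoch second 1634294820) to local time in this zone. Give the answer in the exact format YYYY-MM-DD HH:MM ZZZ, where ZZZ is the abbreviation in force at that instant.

Query: 2021-10-15 10:47 UTC
Rule 2/4 (YMS, +09:00): 2021-06-28 17:56 UTC ≤ query < 2022-01-02 17:51 UTC
10·60 + 47 + 540 = 1187 min
1187 = 0·1440 + 1187; 1187 = 19·60 + 47 → 19:47, same day
→ 2021-10-15 19:47 YMS

2021-10-15 19:47 YMS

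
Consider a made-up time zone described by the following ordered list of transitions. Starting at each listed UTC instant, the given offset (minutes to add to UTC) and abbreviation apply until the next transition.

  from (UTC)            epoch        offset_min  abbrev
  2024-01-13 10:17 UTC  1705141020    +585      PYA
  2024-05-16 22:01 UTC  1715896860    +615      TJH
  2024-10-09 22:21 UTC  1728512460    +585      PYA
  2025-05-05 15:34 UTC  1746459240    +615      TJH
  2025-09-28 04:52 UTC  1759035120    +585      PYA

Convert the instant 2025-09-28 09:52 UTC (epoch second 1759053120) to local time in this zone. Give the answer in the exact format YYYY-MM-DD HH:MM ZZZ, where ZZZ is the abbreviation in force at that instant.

Query: 2025-09-28 09:52 UTC
Rule 5/5 (PYA, +09:45): 2025-09-28 04:52 UTC ≤ query < +∞
9·60 + 52 + 585 = 1177 min
1177 = 0·1440 + 1177; 1177 = 19·60 + 37 → 19:37, same day
→ 2025-09-28 19:37 PYA

2025-09-28 19:37 PYA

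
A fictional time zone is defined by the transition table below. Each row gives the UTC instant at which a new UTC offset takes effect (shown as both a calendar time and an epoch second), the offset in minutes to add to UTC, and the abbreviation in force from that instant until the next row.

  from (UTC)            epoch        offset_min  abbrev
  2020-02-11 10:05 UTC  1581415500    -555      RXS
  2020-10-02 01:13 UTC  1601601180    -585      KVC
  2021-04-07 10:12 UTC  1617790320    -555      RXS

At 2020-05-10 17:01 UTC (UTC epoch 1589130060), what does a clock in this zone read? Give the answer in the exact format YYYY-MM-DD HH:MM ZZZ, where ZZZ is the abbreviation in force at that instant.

2020-05-10 07:46 RXS

Query: 2020-05-10 17:01 UTC
Rule 1/3 (RXS, -09:15): 2020-02-11 10:05 UTC ≤ query < 2020-10-02 01:13 UTC
17·60 + 1 - 555 = 466 min
466 = 0·1440 + 466; 466 = 7·60 + 46 → 07:46, same day
→ 2020-05-10 07:46 RXS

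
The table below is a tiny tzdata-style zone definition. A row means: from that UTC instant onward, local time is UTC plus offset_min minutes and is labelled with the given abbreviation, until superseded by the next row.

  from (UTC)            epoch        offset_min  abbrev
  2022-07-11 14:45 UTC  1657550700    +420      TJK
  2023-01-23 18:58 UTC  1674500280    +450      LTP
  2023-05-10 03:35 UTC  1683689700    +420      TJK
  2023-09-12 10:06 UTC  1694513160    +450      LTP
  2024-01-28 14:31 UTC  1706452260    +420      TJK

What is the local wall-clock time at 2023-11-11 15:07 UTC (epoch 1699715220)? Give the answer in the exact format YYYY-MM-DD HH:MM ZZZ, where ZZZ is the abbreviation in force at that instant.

2023-11-11 22:37 LTP

Query: 2023-11-11 15:07 UTC
Rule 4/5 (LTP, +07:30): 2023-09-12 10:06 UTC ≤ query < 2024-01-28 14:31 UTC
15·60 + 7 + 450 = 1357 min
1357 = 0·1440 + 1357; 1357 = 22·60 + 37 → 22:37, same day
→ 2023-11-11 22:37 LTP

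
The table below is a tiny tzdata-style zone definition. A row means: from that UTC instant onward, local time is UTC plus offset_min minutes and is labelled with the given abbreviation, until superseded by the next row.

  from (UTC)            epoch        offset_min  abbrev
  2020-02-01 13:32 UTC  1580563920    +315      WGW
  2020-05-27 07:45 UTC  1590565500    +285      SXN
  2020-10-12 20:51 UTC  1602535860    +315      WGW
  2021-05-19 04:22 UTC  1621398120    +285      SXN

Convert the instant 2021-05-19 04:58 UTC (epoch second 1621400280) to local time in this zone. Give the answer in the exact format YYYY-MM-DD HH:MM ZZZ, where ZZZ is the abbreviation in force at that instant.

Query: 2021-05-19 04:58 UTC
Rule 4/4 (SXN, +04:45): 2021-05-19 04:22 UTC ≤ query < +∞
4·60 + 58 + 285 = 583 min
583 = 0·1440 + 583; 583 = 9·60 + 43 → 09:43, same day
→ 2021-05-19 09:43 SXN

2021-05-19 09:43 SXN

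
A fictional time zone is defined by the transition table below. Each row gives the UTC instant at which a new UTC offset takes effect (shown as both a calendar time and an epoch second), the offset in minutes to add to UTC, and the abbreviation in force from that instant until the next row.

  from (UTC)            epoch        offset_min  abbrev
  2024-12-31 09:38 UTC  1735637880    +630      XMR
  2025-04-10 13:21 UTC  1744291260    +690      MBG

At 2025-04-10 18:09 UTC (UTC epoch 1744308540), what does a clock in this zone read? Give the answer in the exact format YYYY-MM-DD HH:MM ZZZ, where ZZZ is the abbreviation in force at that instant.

2025-04-11 05:39 MBG

Query: 2025-04-10 18:09 UTC
Rule 2/2 (MBG, +11:30): 2025-04-10 13:21 UTC ≤ query < +∞
18·60 + 9 + 690 = 1779 min
1779 = 1·1440 + 339; 339 = 5·60 + 39 → 05:39, 2025-04-10 + 1 day = 2025-04-11
→ 2025-04-11 05:39 MBG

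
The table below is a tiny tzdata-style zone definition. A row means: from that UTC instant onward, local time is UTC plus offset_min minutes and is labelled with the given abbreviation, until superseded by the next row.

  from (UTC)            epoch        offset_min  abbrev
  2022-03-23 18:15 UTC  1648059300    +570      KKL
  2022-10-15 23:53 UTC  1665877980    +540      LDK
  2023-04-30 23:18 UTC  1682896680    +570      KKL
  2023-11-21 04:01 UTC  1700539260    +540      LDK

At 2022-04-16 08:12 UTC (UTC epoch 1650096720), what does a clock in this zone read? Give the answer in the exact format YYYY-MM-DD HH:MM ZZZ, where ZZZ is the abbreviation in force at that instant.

2022-04-16 17:42 KKL

Query: 2022-04-16 08:12 UTC
Rule 1/4 (KKL, +09:30): 2022-03-23 18:15 UTC ≤ query < 2022-10-15 23:53 UTC
8·60 + 12 + 570 = 1062 min
1062 = 0·1440 + 1062; 1062 = 17·60 + 42 → 17:42, same day
→ 2022-04-16 17:42 KKL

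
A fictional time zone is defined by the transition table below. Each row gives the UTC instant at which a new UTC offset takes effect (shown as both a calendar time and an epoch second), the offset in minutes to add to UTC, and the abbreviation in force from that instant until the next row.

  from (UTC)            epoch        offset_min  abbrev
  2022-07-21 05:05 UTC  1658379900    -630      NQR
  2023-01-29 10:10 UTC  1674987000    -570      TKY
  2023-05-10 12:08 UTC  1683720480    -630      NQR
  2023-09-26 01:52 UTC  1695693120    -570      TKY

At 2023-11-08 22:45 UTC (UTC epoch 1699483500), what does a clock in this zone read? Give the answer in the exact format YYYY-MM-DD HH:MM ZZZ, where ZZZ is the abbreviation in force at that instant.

2023-11-08 13:15 TKY

Query: 2023-11-08 22:45 UTC
Rule 4/4 (TKY, -09:30): 2023-09-26 01:52 UTC ≤ query < +∞
22·60 + 45 - 570 = 795 min
795 = 0·1440 + 795; 795 = 13·60 + 15 → 13:15, same day
→ 2023-11-08 13:15 TKY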